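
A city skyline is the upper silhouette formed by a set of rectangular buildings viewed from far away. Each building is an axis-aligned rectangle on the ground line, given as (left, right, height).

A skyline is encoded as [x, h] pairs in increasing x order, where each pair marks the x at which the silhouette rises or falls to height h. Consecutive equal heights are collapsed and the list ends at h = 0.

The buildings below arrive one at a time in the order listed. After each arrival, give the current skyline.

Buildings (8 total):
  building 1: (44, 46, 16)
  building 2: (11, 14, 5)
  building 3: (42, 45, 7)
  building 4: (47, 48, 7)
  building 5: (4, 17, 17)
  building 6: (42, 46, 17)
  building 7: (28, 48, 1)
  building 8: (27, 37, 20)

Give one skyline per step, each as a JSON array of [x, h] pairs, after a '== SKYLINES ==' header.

== SKYLINES ==
[[44,16],[46,0]]
[[11,5],[14,0],[44,16],[46,0]]
[[11,5],[14,0],[42,7],[44,16],[46,0]]
[[11,5],[14,0],[42,7],[44,16],[46,0],[47,7],[48,0]]
[[4,17],[17,0],[42,7],[44,16],[46,0],[47,7],[48,0]]
[[4,17],[17,0],[42,17],[46,0],[47,7],[48,0]]
[[4,17],[17,0],[28,1],[42,17],[46,1],[47,7],[48,0]]
[[4,17],[17,0],[27,20],[37,1],[42,17],[46,1],[47,7],[48,0]]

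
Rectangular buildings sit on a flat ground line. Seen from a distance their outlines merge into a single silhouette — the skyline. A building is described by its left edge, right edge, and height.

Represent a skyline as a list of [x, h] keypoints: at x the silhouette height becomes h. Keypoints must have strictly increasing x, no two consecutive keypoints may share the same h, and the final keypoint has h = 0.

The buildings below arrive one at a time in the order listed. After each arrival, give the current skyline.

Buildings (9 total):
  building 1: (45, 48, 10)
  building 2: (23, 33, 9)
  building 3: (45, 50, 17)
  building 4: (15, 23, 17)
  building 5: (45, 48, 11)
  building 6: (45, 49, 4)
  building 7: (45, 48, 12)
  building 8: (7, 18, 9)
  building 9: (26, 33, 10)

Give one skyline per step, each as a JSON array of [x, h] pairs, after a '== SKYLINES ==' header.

== SKYLINES ==
[[45,10],[48,0]]
[[23,9],[33,0],[45,10],[48,0]]
[[23,9],[33,0],[45,17],[50,0]]
[[15,17],[23,9],[33,0],[45,17],[50,0]]
[[15,17],[23,9],[33,0],[45,17],[50,0]]
[[15,17],[23,9],[33,0],[45,17],[50,0]]
[[15,17],[23,9],[33,0],[45,17],[50,0]]
[[7,9],[15,17],[23,9],[33,0],[45,17],[50,0]]
[[7,9],[15,17],[23,9],[26,10],[33,0],[45,17],[50,0]]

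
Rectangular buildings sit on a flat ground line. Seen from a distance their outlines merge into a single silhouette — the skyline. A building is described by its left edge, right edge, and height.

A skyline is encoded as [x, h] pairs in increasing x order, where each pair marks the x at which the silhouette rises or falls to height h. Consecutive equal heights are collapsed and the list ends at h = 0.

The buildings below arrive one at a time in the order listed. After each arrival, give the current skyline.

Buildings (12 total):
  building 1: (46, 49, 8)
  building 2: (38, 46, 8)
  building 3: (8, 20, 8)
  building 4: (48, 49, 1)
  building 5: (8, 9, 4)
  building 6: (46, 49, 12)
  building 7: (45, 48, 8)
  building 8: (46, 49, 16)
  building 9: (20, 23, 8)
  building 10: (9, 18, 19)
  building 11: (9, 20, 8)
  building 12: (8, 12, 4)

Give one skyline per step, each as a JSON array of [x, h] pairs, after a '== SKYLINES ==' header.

== SKYLINES ==
[[46,8],[49,0]]
[[38,8],[49,0]]
[[8,8],[20,0],[38,8],[49,0]]
[[8,8],[20,0],[38,8],[49,0]]
[[8,8],[20,0],[38,8],[49,0]]
[[8,8],[20,0],[38,8],[46,12],[49,0]]
[[8,8],[20,0],[38,8],[46,12],[49,0]]
[[8,8],[20,0],[38,8],[46,16],[49,0]]
[[8,8],[23,0],[38,8],[46,16],[49,0]]
[[8,8],[9,19],[18,8],[23,0],[38,8],[46,16],[49,0]]
[[8,8],[9,19],[18,8],[23,0],[38,8],[46,16],[49,0]]
[[8,8],[9,19],[18,8],[23,0],[38,8],[46,16],[49,0]]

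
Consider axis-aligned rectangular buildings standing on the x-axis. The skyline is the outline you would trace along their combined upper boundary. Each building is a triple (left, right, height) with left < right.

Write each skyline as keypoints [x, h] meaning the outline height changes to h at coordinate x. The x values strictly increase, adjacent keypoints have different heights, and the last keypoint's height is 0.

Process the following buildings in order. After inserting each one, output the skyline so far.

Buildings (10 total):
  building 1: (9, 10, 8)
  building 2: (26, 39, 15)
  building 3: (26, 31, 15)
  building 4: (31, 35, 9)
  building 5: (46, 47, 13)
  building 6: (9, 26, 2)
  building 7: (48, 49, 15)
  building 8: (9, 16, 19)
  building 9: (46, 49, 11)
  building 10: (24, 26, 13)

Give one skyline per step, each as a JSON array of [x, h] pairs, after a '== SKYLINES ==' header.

== SKYLINES ==
[[9,8],[10,0]]
[[9,8],[10,0],[26,15],[39,0]]
[[9,8],[10,0],[26,15],[39,0]]
[[9,8],[10,0],[26,15],[39,0]]
[[9,8],[10,0],[26,15],[39,0],[46,13],[47,0]]
[[9,8],[10,2],[26,15],[39,0],[46,13],[47,0]]
[[9,8],[10,2],[26,15],[39,0],[46,13],[47,0],[48,15],[49,0]]
[[9,19],[16,2],[26,15],[39,0],[46,13],[47,0],[48,15],[49,0]]
[[9,19],[16,2],[26,15],[39,0],[46,13],[47,11],[48,15],[49,0]]
[[9,19],[16,2],[24,13],[26,15],[39,0],[46,13],[47,11],[48,15],[49,0]]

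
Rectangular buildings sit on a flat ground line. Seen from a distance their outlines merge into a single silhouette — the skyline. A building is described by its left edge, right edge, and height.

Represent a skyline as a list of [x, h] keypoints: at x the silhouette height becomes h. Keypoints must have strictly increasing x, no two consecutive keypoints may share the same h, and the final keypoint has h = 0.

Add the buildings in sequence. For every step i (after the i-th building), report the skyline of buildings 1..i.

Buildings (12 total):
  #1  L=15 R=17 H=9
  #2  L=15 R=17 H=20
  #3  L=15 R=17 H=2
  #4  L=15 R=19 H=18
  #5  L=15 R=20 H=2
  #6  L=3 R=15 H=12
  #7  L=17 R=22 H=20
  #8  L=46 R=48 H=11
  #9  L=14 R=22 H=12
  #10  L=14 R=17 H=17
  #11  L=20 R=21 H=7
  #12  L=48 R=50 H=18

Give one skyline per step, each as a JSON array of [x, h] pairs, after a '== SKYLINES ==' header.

== SKYLINES ==
[[15,9],[17,0]]
[[15,20],[17,0]]
[[15,20],[17,0]]
[[15,20],[17,18],[19,0]]
[[15,20],[17,18],[19,2],[20,0]]
[[3,12],[15,20],[17,18],[19,2],[20,0]]
[[3,12],[15,20],[22,0]]
[[3,12],[15,20],[22,0],[46,11],[48,0]]
[[3,12],[15,20],[22,0],[46,11],[48,0]]
[[3,12],[14,17],[15,20],[22,0],[46,11],[48,0]]
[[3,12],[14,17],[15,20],[22,0],[46,11],[48,0]]
[[3,12],[14,17],[15,20],[22,0],[46,11],[48,18],[50,0]]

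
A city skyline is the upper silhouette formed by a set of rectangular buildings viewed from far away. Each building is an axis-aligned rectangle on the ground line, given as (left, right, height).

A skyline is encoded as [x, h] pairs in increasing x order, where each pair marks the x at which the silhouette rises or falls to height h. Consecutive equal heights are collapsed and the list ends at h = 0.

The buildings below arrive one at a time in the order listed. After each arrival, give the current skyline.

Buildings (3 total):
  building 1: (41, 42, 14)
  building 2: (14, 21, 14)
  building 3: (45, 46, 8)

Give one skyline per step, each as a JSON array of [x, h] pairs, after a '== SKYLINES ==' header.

== SKYLINES ==
[[41,14],[42,0]]
[[14,14],[21,0],[41,14],[42,0]]
[[14,14],[21,0],[41,14],[42,0],[45,8],[46,0]]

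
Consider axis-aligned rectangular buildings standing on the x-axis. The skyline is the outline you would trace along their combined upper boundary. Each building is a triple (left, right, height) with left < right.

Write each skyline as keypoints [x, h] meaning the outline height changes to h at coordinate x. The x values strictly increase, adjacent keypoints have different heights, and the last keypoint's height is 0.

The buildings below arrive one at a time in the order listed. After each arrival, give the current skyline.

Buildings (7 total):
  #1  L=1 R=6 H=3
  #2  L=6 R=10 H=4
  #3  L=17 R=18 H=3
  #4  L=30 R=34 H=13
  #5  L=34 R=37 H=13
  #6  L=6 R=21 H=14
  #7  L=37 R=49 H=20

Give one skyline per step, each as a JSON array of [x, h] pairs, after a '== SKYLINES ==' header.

== SKYLINES ==
[[1,3],[6,0]]
[[1,3],[6,4],[10,0]]
[[1,3],[6,4],[10,0],[17,3],[18,0]]
[[1,3],[6,4],[10,0],[17,3],[18,0],[30,13],[34,0]]
[[1,3],[6,4],[10,0],[17,3],[18,0],[30,13],[37,0]]
[[1,3],[6,14],[21,0],[30,13],[37,0]]
[[1,3],[6,14],[21,0],[30,13],[37,20],[49,0]]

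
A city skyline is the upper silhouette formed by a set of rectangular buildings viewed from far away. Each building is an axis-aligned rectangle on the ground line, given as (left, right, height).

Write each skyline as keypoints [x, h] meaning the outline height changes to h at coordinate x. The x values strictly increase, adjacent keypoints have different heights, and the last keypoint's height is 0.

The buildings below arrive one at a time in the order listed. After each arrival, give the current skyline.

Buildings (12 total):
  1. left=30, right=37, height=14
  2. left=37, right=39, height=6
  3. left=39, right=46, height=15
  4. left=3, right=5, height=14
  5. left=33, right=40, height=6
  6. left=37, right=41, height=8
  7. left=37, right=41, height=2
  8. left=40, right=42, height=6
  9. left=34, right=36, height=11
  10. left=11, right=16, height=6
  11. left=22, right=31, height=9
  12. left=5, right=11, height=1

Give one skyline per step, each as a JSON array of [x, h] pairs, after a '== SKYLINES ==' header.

== SKYLINES ==
[[30,14],[37,0]]
[[30,14],[37,6],[39,0]]
[[30,14],[37,6],[39,15],[46,0]]
[[3,14],[5,0],[30,14],[37,6],[39,15],[46,0]]
[[3,14],[5,0],[30,14],[37,6],[39,15],[46,0]]
[[3,14],[5,0],[30,14],[37,8],[39,15],[46,0]]
[[3,14],[5,0],[30,14],[37,8],[39,15],[46,0]]
[[3,14],[5,0],[30,14],[37,8],[39,15],[46,0]]
[[3,14],[5,0],[30,14],[37,8],[39,15],[46,0]]
[[3,14],[5,0],[11,6],[16,0],[30,14],[37,8],[39,15],[46,0]]
[[3,14],[5,0],[11,6],[16,0],[22,9],[30,14],[37,8],[39,15],[46,0]]
[[3,14],[5,1],[11,6],[16,0],[22,9],[30,14],[37,8],[39,15],[46,0]]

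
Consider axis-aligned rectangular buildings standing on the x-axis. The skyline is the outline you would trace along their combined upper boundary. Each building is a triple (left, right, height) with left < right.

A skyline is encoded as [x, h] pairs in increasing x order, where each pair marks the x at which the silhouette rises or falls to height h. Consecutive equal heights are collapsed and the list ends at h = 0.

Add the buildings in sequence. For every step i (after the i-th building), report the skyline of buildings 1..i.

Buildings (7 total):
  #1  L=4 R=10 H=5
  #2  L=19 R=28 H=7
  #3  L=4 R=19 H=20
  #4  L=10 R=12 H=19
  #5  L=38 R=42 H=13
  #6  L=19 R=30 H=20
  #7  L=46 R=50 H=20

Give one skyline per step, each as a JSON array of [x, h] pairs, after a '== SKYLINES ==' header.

== SKYLINES ==
[[4,5],[10,0]]
[[4,5],[10,0],[19,7],[28,0]]
[[4,20],[19,7],[28,0]]
[[4,20],[19,7],[28,0]]
[[4,20],[19,7],[28,0],[38,13],[42,0]]
[[4,20],[30,0],[38,13],[42,0]]
[[4,20],[30,0],[38,13],[42,0],[46,20],[50,0]]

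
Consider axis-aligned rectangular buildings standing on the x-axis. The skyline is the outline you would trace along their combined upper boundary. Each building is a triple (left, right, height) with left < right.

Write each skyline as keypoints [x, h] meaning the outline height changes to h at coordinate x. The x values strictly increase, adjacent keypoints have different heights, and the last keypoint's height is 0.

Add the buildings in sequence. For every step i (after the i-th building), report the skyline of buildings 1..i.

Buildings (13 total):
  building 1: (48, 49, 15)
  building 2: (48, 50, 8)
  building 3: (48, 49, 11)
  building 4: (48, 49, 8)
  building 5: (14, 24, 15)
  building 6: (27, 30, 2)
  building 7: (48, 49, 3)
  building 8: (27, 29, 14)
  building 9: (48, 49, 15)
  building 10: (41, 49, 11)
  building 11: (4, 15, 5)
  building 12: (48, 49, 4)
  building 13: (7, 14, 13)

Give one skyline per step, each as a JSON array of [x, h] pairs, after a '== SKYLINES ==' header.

== SKYLINES ==
[[48,15],[49,0]]
[[48,15],[49,8],[50,0]]
[[48,15],[49,8],[50,0]]
[[48,15],[49,8],[50,0]]
[[14,15],[24,0],[48,15],[49,8],[50,0]]
[[14,15],[24,0],[27,2],[30,0],[48,15],[49,8],[50,0]]
[[14,15],[24,0],[27,2],[30,0],[48,15],[49,8],[50,0]]
[[14,15],[24,0],[27,14],[29,2],[30,0],[48,15],[49,8],[50,0]]
[[14,15],[24,0],[27,14],[29,2],[30,0],[48,15],[49,8],[50,0]]
[[14,15],[24,0],[27,14],[29,2],[30,0],[41,11],[48,15],[49,8],[50,0]]
[[4,5],[14,15],[24,0],[27,14],[29,2],[30,0],[41,11],[48,15],[49,8],[50,0]]
[[4,5],[14,15],[24,0],[27,14],[29,2],[30,0],[41,11],[48,15],[49,8],[50,0]]
[[4,5],[7,13],[14,15],[24,0],[27,14],[29,2],[30,0],[41,11],[48,15],[49,8],[50,0]]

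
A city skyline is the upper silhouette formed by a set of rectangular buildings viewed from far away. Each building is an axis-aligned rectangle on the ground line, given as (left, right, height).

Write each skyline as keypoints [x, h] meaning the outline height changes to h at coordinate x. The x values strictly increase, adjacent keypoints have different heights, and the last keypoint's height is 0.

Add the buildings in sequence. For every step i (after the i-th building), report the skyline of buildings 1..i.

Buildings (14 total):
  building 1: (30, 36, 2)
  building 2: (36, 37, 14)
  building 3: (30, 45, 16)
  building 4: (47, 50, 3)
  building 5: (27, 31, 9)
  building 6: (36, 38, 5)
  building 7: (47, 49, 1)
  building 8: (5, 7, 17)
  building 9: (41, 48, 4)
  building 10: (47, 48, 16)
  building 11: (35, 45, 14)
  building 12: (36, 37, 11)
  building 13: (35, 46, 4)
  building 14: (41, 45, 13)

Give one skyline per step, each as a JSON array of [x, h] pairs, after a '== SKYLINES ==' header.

== SKYLINES ==
[[30,2],[36,0]]
[[30,2],[36,14],[37,0]]
[[30,16],[45,0]]
[[30,16],[45,0],[47,3],[50,0]]
[[27,9],[30,16],[45,0],[47,3],[50,0]]
[[27,9],[30,16],[45,0],[47,3],[50,0]]
[[27,9],[30,16],[45,0],[47,3],[50,0]]
[[5,17],[7,0],[27,9],[30,16],[45,0],[47,3],[50,0]]
[[5,17],[7,0],[27,9],[30,16],[45,4],[48,3],[50,0]]
[[5,17],[7,0],[27,9],[30,16],[45,4],[47,16],[48,3],[50,0]]
[[5,17],[7,0],[27,9],[30,16],[45,4],[47,16],[48,3],[50,0]]
[[5,17],[7,0],[27,9],[30,16],[45,4],[47,16],[48,3],[50,0]]
[[5,17],[7,0],[27,9],[30,16],[45,4],[47,16],[48,3],[50,0]]
[[5,17],[7,0],[27,9],[30,16],[45,4],[47,16],[48,3],[50,0]]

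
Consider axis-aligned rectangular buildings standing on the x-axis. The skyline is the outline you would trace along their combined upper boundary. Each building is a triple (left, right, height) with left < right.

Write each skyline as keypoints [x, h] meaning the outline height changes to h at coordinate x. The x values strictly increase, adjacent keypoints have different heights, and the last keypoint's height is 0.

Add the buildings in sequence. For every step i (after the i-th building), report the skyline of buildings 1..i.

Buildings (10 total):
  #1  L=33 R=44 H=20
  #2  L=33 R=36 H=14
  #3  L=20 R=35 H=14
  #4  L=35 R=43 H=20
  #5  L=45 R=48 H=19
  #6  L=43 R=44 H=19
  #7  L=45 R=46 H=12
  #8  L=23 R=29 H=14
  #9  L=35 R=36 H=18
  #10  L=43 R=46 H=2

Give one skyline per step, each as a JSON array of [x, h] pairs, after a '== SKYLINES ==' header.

== SKYLINES ==
[[33,20],[44,0]]
[[33,20],[44,0]]
[[20,14],[33,20],[44,0]]
[[20,14],[33,20],[44,0]]
[[20,14],[33,20],[44,0],[45,19],[48,0]]
[[20,14],[33,20],[44,0],[45,19],[48,0]]
[[20,14],[33,20],[44,0],[45,19],[48,0]]
[[20,14],[33,20],[44,0],[45,19],[48,0]]
[[20,14],[33,20],[44,0],[45,19],[48,0]]
[[20,14],[33,20],[44,2],[45,19],[48,0]]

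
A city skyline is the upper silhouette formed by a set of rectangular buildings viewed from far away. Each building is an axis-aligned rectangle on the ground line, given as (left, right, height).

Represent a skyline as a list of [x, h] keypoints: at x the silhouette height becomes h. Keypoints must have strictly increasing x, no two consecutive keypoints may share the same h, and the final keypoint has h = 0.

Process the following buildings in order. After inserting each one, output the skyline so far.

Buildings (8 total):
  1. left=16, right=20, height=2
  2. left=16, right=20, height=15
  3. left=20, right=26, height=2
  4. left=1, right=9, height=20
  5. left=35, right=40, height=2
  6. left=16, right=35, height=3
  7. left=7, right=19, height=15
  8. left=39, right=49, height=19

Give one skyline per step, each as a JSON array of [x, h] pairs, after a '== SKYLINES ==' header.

== SKYLINES ==
[[16,2],[20,0]]
[[16,15],[20,0]]
[[16,15],[20,2],[26,0]]
[[1,20],[9,0],[16,15],[20,2],[26,0]]
[[1,20],[9,0],[16,15],[20,2],[26,0],[35,2],[40,0]]
[[1,20],[9,0],[16,15],[20,3],[35,2],[40,0]]
[[1,20],[9,15],[20,3],[35,2],[40,0]]
[[1,20],[9,15],[20,3],[35,2],[39,19],[49,0]]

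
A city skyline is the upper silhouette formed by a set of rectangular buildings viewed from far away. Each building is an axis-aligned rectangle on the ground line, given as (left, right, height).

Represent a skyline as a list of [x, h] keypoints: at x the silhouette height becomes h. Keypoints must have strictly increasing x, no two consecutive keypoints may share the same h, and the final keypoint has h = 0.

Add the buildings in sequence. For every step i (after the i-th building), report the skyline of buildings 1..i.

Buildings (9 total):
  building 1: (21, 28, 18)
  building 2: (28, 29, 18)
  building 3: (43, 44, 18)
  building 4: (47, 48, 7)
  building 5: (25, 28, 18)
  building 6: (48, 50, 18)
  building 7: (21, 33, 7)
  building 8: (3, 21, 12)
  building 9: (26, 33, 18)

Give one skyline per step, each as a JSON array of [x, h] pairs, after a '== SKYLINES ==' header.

== SKYLINES ==
[[21,18],[28,0]]
[[21,18],[29,0]]
[[21,18],[29,0],[43,18],[44,0]]
[[21,18],[29,0],[43,18],[44,0],[47,7],[48,0]]
[[21,18],[29,0],[43,18],[44,0],[47,7],[48,0]]
[[21,18],[29,0],[43,18],[44,0],[47,7],[48,18],[50,0]]
[[21,18],[29,7],[33,0],[43,18],[44,0],[47,7],[48,18],[50,0]]
[[3,12],[21,18],[29,7],[33,0],[43,18],[44,0],[47,7],[48,18],[50,0]]
[[3,12],[21,18],[33,0],[43,18],[44,0],[47,7],[48,18],[50,0]]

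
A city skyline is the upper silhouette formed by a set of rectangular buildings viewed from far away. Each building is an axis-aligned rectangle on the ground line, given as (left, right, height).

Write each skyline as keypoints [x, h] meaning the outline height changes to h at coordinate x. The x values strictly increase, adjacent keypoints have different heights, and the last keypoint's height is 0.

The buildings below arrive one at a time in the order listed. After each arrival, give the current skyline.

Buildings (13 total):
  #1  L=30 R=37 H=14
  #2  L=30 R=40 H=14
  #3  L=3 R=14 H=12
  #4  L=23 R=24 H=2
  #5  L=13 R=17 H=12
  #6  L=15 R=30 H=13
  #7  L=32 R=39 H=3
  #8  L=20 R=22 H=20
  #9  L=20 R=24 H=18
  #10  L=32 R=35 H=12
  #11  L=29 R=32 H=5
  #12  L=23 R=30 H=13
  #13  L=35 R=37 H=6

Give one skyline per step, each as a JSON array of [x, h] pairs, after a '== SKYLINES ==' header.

== SKYLINES ==
[[30,14],[37,0]]
[[30,14],[40,0]]
[[3,12],[14,0],[30,14],[40,0]]
[[3,12],[14,0],[23,2],[24,0],[30,14],[40,0]]
[[3,12],[17,0],[23,2],[24,0],[30,14],[40,0]]
[[3,12],[15,13],[30,14],[40,0]]
[[3,12],[15,13],[30,14],[40,0]]
[[3,12],[15,13],[20,20],[22,13],[30,14],[40,0]]
[[3,12],[15,13],[20,20],[22,18],[24,13],[30,14],[40,0]]
[[3,12],[15,13],[20,20],[22,18],[24,13],[30,14],[40,0]]
[[3,12],[15,13],[20,20],[22,18],[24,13],[30,14],[40,0]]
[[3,12],[15,13],[20,20],[22,18],[24,13],[30,14],[40,0]]
[[3,12],[15,13],[20,20],[22,18],[24,13],[30,14],[40,0]]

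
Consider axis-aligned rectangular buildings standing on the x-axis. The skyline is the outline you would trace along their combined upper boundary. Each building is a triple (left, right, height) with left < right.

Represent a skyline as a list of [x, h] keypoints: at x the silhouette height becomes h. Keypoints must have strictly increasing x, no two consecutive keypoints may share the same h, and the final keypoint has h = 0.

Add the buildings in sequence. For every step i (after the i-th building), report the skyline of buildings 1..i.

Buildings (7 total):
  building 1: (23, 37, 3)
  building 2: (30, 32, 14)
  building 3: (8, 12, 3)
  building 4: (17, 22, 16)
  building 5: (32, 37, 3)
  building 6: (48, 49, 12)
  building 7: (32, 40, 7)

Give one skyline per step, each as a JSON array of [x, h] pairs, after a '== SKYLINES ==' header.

== SKYLINES ==
[[23,3],[37,0]]
[[23,3],[30,14],[32,3],[37,0]]
[[8,3],[12,0],[23,3],[30,14],[32,3],[37,0]]
[[8,3],[12,0],[17,16],[22,0],[23,3],[30,14],[32,3],[37,0]]
[[8,3],[12,0],[17,16],[22,0],[23,3],[30,14],[32,3],[37,0]]
[[8,3],[12,0],[17,16],[22,0],[23,3],[30,14],[32,3],[37,0],[48,12],[49,0]]
[[8,3],[12,0],[17,16],[22,0],[23,3],[30,14],[32,7],[40,0],[48,12],[49,0]]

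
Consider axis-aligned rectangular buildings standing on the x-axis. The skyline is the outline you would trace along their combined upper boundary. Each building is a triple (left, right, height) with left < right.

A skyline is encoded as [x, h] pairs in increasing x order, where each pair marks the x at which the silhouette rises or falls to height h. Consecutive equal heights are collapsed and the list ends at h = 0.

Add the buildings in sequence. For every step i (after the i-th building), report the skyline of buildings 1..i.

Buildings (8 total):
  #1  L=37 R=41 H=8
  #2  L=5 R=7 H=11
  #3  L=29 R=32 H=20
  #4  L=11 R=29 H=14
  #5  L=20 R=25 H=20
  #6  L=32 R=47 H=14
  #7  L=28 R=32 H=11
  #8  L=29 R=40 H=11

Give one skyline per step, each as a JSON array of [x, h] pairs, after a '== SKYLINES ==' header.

== SKYLINES ==
[[37,8],[41,0]]
[[5,11],[7,0],[37,8],[41,0]]
[[5,11],[7,0],[29,20],[32,0],[37,8],[41,0]]
[[5,11],[7,0],[11,14],[29,20],[32,0],[37,8],[41,0]]
[[5,11],[7,0],[11,14],[20,20],[25,14],[29,20],[32,0],[37,8],[41,0]]
[[5,11],[7,0],[11,14],[20,20],[25,14],[29,20],[32,14],[47,0]]
[[5,11],[7,0],[11,14],[20,20],[25,14],[29,20],[32,14],[47,0]]
[[5,11],[7,0],[11,14],[20,20],[25,14],[29,20],[32,14],[47,0]]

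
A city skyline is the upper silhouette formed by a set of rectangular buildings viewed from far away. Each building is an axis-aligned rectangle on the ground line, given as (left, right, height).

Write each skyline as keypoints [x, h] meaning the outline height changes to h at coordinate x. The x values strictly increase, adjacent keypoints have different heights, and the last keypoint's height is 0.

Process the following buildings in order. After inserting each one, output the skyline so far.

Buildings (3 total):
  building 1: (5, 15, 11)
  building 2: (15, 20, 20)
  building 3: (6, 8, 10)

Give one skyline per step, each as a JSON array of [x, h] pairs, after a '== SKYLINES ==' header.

== SKYLINES ==
[[5,11],[15,0]]
[[5,11],[15,20],[20,0]]
[[5,11],[15,20],[20,0]]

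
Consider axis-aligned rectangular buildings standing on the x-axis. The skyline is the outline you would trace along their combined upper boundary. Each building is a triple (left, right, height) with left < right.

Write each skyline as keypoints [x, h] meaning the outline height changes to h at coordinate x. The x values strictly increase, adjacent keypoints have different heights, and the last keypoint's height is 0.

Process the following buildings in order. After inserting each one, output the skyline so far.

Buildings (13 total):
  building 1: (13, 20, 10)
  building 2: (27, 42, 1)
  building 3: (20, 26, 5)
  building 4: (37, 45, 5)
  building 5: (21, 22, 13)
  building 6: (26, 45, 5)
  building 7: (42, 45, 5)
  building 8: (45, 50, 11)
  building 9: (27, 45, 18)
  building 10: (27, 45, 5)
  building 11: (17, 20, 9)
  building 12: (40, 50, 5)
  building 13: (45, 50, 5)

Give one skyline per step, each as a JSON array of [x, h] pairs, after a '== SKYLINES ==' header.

== SKYLINES ==
[[13,10],[20,0]]
[[13,10],[20,0],[27,1],[42,0]]
[[13,10],[20,5],[26,0],[27,1],[42,0]]
[[13,10],[20,5],[26,0],[27,1],[37,5],[45,0]]
[[13,10],[20,5],[21,13],[22,5],[26,0],[27,1],[37,5],[45,0]]
[[13,10],[20,5],[21,13],[22,5],[45,0]]
[[13,10],[20,5],[21,13],[22,5],[45,0]]
[[13,10],[20,5],[21,13],[22,5],[45,11],[50,0]]
[[13,10],[20,5],[21,13],[22,5],[27,18],[45,11],[50,0]]
[[13,10],[20,5],[21,13],[22,5],[27,18],[45,11],[50,0]]
[[13,10],[20,5],[21,13],[22,5],[27,18],[45,11],[50,0]]
[[13,10],[20,5],[21,13],[22,5],[27,18],[45,11],[50,0]]
[[13,10],[20,5],[21,13],[22,5],[27,18],[45,11],[50,0]]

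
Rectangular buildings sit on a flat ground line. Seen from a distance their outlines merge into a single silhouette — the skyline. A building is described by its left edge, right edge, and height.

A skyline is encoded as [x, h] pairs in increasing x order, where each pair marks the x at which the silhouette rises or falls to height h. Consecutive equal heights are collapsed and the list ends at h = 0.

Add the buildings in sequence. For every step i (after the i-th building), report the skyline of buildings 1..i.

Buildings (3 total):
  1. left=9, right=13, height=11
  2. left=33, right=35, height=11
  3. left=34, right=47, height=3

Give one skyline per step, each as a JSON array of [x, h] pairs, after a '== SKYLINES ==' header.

== SKYLINES ==
[[9,11],[13,0]]
[[9,11],[13,0],[33,11],[35,0]]
[[9,11],[13,0],[33,11],[35,3],[47,0]]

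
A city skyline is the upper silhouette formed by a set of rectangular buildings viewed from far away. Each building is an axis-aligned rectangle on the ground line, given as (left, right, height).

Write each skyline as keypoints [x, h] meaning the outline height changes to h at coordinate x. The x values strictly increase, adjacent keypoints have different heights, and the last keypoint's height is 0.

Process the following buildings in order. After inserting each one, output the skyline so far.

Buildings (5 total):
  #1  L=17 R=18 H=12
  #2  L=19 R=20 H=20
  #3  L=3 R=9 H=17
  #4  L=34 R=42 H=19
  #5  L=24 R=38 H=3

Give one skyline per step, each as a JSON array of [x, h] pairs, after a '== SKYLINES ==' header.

== SKYLINES ==
[[17,12],[18,0]]
[[17,12],[18,0],[19,20],[20,0]]
[[3,17],[9,0],[17,12],[18,0],[19,20],[20,0]]
[[3,17],[9,0],[17,12],[18,0],[19,20],[20,0],[34,19],[42,0]]
[[3,17],[9,0],[17,12],[18,0],[19,20],[20,0],[24,3],[34,19],[42,0]]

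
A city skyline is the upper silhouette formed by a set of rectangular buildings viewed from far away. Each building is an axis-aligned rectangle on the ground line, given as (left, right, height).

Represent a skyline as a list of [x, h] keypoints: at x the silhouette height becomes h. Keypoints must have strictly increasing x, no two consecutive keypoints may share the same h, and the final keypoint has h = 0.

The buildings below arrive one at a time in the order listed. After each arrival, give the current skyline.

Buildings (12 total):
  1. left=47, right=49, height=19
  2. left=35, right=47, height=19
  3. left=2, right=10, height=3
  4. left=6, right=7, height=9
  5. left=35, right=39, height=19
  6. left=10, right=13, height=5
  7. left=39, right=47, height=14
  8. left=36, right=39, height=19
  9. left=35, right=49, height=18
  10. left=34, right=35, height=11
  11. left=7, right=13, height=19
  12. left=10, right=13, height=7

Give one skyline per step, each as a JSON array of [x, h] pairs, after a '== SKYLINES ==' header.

== SKYLINES ==
[[47,19],[49,0]]
[[35,19],[49,0]]
[[2,3],[10,0],[35,19],[49,0]]
[[2,3],[6,9],[7,3],[10,0],[35,19],[49,0]]
[[2,3],[6,9],[7,3],[10,0],[35,19],[49,0]]
[[2,3],[6,9],[7,3],[10,5],[13,0],[35,19],[49,0]]
[[2,3],[6,9],[7,3],[10,5],[13,0],[35,19],[49,0]]
[[2,3],[6,9],[7,3],[10,5],[13,0],[35,19],[49,0]]
[[2,3],[6,9],[7,3],[10,5],[13,0],[35,19],[49,0]]
[[2,3],[6,9],[7,3],[10,5],[13,0],[34,11],[35,19],[49,0]]
[[2,3],[6,9],[7,19],[13,0],[34,11],[35,19],[49,0]]
[[2,3],[6,9],[7,19],[13,0],[34,11],[35,19],[49,0]]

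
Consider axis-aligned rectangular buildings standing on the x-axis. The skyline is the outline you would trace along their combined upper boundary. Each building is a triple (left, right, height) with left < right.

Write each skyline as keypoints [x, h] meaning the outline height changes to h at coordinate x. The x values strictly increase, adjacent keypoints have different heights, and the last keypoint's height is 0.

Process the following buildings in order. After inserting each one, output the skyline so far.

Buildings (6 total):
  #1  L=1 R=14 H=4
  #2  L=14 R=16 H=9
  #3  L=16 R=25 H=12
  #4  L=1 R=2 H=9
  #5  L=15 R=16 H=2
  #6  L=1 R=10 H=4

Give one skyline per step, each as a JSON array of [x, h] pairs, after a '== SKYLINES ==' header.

== SKYLINES ==
[[1,4],[14,0]]
[[1,4],[14,9],[16,0]]
[[1,4],[14,9],[16,12],[25,0]]
[[1,9],[2,4],[14,9],[16,12],[25,0]]
[[1,9],[2,4],[14,9],[16,12],[25,0]]
[[1,9],[2,4],[14,9],[16,12],[25,0]]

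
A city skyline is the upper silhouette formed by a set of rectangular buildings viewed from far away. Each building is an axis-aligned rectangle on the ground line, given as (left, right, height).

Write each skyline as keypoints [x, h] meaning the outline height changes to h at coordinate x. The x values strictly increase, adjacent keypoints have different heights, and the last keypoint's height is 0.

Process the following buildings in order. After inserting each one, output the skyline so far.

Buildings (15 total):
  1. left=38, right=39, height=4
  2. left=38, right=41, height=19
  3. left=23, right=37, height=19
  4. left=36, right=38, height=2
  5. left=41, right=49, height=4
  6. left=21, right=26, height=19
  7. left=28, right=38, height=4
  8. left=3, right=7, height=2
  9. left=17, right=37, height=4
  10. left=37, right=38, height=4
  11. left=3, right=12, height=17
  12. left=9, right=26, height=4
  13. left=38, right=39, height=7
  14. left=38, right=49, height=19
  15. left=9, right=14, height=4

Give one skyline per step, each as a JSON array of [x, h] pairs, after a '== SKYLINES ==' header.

== SKYLINES ==
[[38,4],[39,0]]
[[38,19],[41,0]]
[[23,19],[37,0],[38,19],[41,0]]
[[23,19],[37,2],[38,19],[41,0]]
[[23,19],[37,2],[38,19],[41,4],[49,0]]
[[21,19],[37,2],[38,19],[41,4],[49,0]]
[[21,19],[37,4],[38,19],[41,4],[49,0]]
[[3,2],[7,0],[21,19],[37,4],[38,19],[41,4],[49,0]]
[[3,2],[7,0],[17,4],[21,19],[37,4],[38,19],[41,4],[49,0]]
[[3,2],[7,0],[17,4],[21,19],[37,4],[38,19],[41,4],[49,0]]
[[3,17],[12,0],[17,4],[21,19],[37,4],[38,19],[41,4],[49,0]]
[[3,17],[12,4],[21,19],[37,4],[38,19],[41,4],[49,0]]
[[3,17],[12,4],[21,19],[37,4],[38,19],[41,4],[49,0]]
[[3,17],[12,4],[21,19],[37,4],[38,19],[49,0]]
[[3,17],[12,4],[21,19],[37,4],[38,19],[49,0]]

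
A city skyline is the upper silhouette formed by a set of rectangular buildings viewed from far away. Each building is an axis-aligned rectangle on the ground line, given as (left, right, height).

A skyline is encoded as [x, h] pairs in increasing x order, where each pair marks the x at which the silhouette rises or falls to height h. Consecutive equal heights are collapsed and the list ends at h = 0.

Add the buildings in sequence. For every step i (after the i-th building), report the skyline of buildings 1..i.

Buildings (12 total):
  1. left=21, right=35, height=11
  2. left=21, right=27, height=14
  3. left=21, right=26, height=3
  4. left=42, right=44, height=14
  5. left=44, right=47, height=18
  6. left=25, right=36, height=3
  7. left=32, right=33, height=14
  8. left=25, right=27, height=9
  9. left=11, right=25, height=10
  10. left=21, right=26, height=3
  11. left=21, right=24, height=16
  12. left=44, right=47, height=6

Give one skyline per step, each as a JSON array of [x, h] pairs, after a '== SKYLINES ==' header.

== SKYLINES ==
[[21,11],[35,0]]
[[21,14],[27,11],[35,0]]
[[21,14],[27,11],[35,0]]
[[21,14],[27,11],[35,0],[42,14],[44,0]]
[[21,14],[27,11],[35,0],[42,14],[44,18],[47,0]]
[[21,14],[27,11],[35,3],[36,0],[42,14],[44,18],[47,0]]
[[21,14],[27,11],[32,14],[33,11],[35,3],[36,0],[42,14],[44,18],[47,0]]
[[21,14],[27,11],[32,14],[33,11],[35,3],[36,0],[42,14],[44,18],[47,0]]
[[11,10],[21,14],[27,11],[32,14],[33,11],[35,3],[36,0],[42,14],[44,18],[47,0]]
[[11,10],[21,14],[27,11],[32,14],[33,11],[35,3],[36,0],[42,14],[44,18],[47,0]]
[[11,10],[21,16],[24,14],[27,11],[32,14],[33,11],[35,3],[36,0],[42,14],[44,18],[47,0]]
[[11,10],[21,16],[24,14],[27,11],[32,14],[33,11],[35,3],[36,0],[42,14],[44,18],[47,0]]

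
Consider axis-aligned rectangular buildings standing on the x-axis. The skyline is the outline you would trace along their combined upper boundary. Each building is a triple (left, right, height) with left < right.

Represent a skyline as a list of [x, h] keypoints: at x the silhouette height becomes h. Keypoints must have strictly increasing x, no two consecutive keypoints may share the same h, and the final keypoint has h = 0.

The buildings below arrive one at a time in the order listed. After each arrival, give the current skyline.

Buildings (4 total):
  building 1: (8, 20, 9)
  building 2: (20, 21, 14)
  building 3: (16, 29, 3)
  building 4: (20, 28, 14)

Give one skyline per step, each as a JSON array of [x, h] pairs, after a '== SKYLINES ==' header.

== SKYLINES ==
[[8,9],[20,0]]
[[8,9],[20,14],[21,0]]
[[8,9],[20,14],[21,3],[29,0]]
[[8,9],[20,14],[28,3],[29,0]]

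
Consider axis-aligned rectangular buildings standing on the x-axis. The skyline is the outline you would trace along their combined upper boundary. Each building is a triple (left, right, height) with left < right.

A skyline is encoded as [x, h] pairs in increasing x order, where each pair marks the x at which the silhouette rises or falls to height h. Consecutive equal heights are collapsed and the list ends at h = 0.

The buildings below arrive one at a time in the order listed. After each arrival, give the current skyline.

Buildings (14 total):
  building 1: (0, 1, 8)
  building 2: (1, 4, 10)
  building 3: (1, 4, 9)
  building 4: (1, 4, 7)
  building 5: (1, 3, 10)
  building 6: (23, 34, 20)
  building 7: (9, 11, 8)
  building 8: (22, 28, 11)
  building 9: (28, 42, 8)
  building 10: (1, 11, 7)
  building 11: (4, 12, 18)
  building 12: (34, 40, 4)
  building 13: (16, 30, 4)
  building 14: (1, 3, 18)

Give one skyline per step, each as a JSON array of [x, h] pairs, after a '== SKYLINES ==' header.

== SKYLINES ==
[[0,8],[1,0]]
[[0,8],[1,10],[4,0]]
[[0,8],[1,10],[4,0]]
[[0,8],[1,10],[4,0]]
[[0,8],[1,10],[4,0]]
[[0,8],[1,10],[4,0],[23,20],[34,0]]
[[0,8],[1,10],[4,0],[9,8],[11,0],[23,20],[34,0]]
[[0,8],[1,10],[4,0],[9,8],[11,0],[22,11],[23,20],[34,0]]
[[0,8],[1,10],[4,0],[9,8],[11,0],[22,11],[23,20],[34,8],[42,0]]
[[0,8],[1,10],[4,7],[9,8],[11,0],[22,11],[23,20],[34,8],[42,0]]
[[0,8],[1,10],[4,18],[12,0],[22,11],[23,20],[34,8],[42,0]]
[[0,8],[1,10],[4,18],[12,0],[22,11],[23,20],[34,8],[42,0]]
[[0,8],[1,10],[4,18],[12,0],[16,4],[22,11],[23,20],[34,8],[42,0]]
[[0,8],[1,18],[3,10],[4,18],[12,0],[16,4],[22,11],[23,20],[34,8],[42,0]]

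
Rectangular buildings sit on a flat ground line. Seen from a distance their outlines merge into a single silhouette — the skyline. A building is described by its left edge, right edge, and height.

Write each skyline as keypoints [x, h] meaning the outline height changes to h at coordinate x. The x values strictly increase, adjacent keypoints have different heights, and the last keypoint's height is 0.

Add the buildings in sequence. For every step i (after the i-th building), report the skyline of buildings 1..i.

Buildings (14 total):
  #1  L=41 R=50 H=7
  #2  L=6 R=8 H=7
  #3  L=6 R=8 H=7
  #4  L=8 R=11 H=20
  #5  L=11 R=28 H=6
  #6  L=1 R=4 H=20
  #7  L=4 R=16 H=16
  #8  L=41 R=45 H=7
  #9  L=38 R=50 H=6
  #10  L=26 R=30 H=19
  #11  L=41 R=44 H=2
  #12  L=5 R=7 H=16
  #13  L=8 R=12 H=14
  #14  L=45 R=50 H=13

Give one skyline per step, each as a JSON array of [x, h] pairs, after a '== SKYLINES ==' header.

== SKYLINES ==
[[41,7],[50,0]]
[[6,7],[8,0],[41,7],[50,0]]
[[6,7],[8,0],[41,7],[50,0]]
[[6,7],[8,20],[11,0],[41,7],[50,0]]
[[6,7],[8,20],[11,6],[28,0],[41,7],[50,0]]
[[1,20],[4,0],[6,7],[8,20],[11,6],[28,0],[41,7],[50,0]]
[[1,20],[4,16],[8,20],[11,16],[16,6],[28,0],[41,7],[50,0]]
[[1,20],[4,16],[8,20],[11,16],[16,6],[28,0],[41,7],[50,0]]
[[1,20],[4,16],[8,20],[11,16],[16,6],[28,0],[38,6],[41,7],[50,0]]
[[1,20],[4,16],[8,20],[11,16],[16,6],[26,19],[30,0],[38,6],[41,7],[50,0]]
[[1,20],[4,16],[8,20],[11,16],[16,6],[26,19],[30,0],[38,6],[41,7],[50,0]]
[[1,20],[4,16],[8,20],[11,16],[16,6],[26,19],[30,0],[38,6],[41,7],[50,0]]
[[1,20],[4,16],[8,20],[11,16],[16,6],[26,19],[30,0],[38,6],[41,7],[50,0]]
[[1,20],[4,16],[8,20],[11,16],[16,6],[26,19],[30,0],[38,6],[41,7],[45,13],[50,0]]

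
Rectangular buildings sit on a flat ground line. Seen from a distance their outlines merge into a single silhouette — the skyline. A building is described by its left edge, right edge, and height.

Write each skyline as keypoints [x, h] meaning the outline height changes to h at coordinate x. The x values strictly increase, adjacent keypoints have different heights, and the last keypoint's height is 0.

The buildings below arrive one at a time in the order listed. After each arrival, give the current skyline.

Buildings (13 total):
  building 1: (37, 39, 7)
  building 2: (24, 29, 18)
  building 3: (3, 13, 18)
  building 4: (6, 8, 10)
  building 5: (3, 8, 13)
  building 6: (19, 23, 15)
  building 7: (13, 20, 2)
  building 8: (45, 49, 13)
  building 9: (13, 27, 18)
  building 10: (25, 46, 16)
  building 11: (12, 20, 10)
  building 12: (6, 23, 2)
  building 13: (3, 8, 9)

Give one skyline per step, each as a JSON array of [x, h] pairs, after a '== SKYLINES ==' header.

== SKYLINES ==
[[37,7],[39,0]]
[[24,18],[29,0],[37,7],[39,0]]
[[3,18],[13,0],[24,18],[29,0],[37,7],[39,0]]
[[3,18],[13,0],[24,18],[29,0],[37,7],[39,0]]
[[3,18],[13,0],[24,18],[29,0],[37,7],[39,0]]
[[3,18],[13,0],[19,15],[23,0],[24,18],[29,0],[37,7],[39,0]]
[[3,18],[13,2],[19,15],[23,0],[24,18],[29,0],[37,7],[39,0]]
[[3,18],[13,2],[19,15],[23,0],[24,18],[29,0],[37,7],[39,0],[45,13],[49,0]]
[[3,18],[29,0],[37,7],[39,0],[45,13],[49,0]]
[[3,18],[29,16],[46,13],[49,0]]
[[3,18],[29,16],[46,13],[49,0]]
[[3,18],[29,16],[46,13],[49,0]]
[[3,18],[29,16],[46,13],[49,0]]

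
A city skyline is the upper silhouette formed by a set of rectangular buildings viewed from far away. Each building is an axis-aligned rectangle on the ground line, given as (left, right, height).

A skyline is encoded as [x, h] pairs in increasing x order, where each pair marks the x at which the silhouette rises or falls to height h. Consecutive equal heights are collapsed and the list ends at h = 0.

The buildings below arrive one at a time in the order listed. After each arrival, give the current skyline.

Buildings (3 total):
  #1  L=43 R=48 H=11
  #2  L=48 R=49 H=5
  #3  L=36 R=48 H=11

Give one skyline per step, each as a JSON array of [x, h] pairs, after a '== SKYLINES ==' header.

== SKYLINES ==
[[43,11],[48,0]]
[[43,11],[48,5],[49,0]]
[[36,11],[48,5],[49,0]]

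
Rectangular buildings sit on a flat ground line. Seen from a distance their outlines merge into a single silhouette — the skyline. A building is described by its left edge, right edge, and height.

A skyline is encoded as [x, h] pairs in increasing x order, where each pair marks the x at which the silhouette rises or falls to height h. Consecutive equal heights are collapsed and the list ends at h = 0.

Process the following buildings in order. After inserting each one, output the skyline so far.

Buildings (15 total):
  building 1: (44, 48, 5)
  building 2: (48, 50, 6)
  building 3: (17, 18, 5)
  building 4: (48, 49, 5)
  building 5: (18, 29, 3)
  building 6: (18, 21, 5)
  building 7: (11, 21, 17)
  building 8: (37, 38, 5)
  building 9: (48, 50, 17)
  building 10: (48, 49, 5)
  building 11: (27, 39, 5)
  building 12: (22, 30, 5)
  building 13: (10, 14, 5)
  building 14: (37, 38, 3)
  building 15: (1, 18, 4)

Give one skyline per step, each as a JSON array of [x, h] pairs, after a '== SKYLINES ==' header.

== SKYLINES ==
[[44,5],[48,0]]
[[44,5],[48,6],[50,0]]
[[17,5],[18,0],[44,5],[48,6],[50,0]]
[[17,5],[18,0],[44,5],[48,6],[50,0]]
[[17,5],[18,3],[29,0],[44,5],[48,6],[50,0]]
[[17,5],[21,3],[29,0],[44,5],[48,6],[50,0]]
[[11,17],[21,3],[29,0],[44,5],[48,6],[50,0]]
[[11,17],[21,3],[29,0],[37,5],[38,0],[44,5],[48,6],[50,0]]
[[11,17],[21,3],[29,0],[37,5],[38,0],[44,5],[48,17],[50,0]]
[[11,17],[21,3],[29,0],[37,5],[38,0],[44,5],[48,17],[50,0]]
[[11,17],[21,3],[27,5],[39,0],[44,5],[48,17],[50,0]]
[[11,17],[21,3],[22,5],[39,0],[44,5],[48,17],[50,0]]
[[10,5],[11,17],[21,3],[22,5],[39,0],[44,5],[48,17],[50,0]]
[[10,5],[11,17],[21,3],[22,5],[39,0],[44,5],[48,17],[50,0]]
[[1,4],[10,5],[11,17],[21,3],[22,5],[39,0],[44,5],[48,17],[50,0]]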